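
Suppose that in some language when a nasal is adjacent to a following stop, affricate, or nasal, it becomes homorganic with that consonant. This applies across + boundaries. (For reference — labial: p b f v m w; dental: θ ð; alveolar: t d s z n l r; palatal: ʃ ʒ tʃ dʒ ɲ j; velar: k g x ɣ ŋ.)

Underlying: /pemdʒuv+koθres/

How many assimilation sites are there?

/m/ before /dʒ/ (palatal) → [ɲ]
1 segment changes.

1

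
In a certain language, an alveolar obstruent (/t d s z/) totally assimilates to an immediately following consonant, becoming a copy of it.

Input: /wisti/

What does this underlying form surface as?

[witti]

/s/ before /t/ → [t] (total assimilation)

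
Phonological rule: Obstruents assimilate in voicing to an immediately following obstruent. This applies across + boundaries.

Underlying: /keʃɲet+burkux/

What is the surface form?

/t/ before /b/ (voiced) → [d]

[keʃɲed+burkux]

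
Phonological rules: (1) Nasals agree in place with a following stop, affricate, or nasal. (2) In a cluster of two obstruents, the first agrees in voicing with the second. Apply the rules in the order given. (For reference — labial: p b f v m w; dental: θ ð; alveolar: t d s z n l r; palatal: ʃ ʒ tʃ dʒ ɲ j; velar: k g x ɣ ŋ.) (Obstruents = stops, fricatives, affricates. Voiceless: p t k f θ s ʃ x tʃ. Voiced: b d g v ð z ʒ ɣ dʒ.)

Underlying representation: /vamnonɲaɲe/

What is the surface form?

[vannoɲɲaɲe]

Rule 1: /m/ before /n/ (alveolar) → [n]
Rule 1: /n/ before /ɲ/ (palatal) → [ɲ]
After rule 1: vannoɲɲaɲe
Rule 2: no segment meets the rule's conditions; no change.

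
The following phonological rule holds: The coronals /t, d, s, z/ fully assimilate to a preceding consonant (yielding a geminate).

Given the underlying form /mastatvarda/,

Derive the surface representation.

/t/ after /s/ → [s] (total assimilation)
/d/ after /r/ → [r] (total assimilation)

[massatvarra]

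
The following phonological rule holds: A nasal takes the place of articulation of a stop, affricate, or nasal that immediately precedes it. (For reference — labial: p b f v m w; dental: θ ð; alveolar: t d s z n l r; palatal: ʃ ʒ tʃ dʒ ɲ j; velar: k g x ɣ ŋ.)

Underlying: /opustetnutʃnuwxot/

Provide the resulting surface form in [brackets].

/n/ after /tʃ/ (palatal) → [ɲ]

[opustetnutʃɲuwxot]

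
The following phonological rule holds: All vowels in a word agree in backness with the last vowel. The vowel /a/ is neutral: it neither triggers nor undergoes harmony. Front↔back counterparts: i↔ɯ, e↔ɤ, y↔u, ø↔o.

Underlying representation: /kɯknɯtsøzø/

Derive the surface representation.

/ɯ/ harmonizes with /ø/ ([-back]) → [i]
/ɯ/ harmonizes with /ø/ ([-back]) → [i]

[kiknitsøzø]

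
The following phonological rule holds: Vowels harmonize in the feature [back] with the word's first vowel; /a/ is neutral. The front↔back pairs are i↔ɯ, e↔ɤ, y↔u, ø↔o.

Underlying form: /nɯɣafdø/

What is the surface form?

[nɯɣafdo]

/ø/ harmonizes with /ɯ/ ([+back]) → [o]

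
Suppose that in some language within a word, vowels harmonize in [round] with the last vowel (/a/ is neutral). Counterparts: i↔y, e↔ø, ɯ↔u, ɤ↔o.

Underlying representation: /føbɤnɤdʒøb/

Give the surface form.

[føbonodʒøb]

/ɤ/ harmonizes with /ø/ ([+round]) → [o]
/ɤ/ harmonizes with /ø/ ([+round]) → [o]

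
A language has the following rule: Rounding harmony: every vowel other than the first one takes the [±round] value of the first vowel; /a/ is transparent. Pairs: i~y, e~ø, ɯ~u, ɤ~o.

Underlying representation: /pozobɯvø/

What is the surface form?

/ɯ/ harmonizes with /o/ ([+round]) → [u]

[pozobuvø]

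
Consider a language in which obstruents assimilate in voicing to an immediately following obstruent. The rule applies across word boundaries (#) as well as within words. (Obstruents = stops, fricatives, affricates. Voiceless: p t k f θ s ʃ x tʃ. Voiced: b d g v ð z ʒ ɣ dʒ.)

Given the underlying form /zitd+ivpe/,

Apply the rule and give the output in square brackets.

/t/ before /d/ (voiced) → [d]
/v/ before /p/ (voiceless) → [f]

[zidd+ifpe]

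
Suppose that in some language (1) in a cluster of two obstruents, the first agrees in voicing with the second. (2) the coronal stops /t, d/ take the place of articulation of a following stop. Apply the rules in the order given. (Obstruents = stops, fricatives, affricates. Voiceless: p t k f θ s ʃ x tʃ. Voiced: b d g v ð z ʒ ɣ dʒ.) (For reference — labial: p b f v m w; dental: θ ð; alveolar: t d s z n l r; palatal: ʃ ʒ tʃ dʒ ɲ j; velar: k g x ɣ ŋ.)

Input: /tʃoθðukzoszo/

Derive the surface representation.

Rule 1: /θ/ before /ð/ (voiced) → [ð]
Rule 1: /k/ before /z/ (voiced) → [g]
Rule 1: /s/ before /z/ (voiced) → [z]
After rule 1: tʃoððugzozzo
Rule 2: no segment meets the rule's conditions; no change.

[tʃoððugzozzo]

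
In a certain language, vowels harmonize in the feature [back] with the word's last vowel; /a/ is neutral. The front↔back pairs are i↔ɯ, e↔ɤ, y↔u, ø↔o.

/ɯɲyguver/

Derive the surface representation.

[iɲygyver]

/ɯ/ harmonizes with /e/ ([-back]) → [i]
/u/ harmonizes with /e/ ([-back]) → [y]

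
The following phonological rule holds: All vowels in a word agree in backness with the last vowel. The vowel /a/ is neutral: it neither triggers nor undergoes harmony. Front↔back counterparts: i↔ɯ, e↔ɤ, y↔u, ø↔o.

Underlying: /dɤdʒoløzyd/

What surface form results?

/ɤ/ harmonizes with /y/ ([-back]) → [e]
/o/ harmonizes with /y/ ([-back]) → [ø]

[dedʒøløzyd]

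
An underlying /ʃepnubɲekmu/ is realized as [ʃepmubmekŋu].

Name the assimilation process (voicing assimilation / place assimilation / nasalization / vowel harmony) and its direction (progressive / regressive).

place assimilation, progressive

/n/→[m] /ɲ/→[m] /m/→[ŋ].
Each target copies a feature from the preceding segment, so the direction is progressive.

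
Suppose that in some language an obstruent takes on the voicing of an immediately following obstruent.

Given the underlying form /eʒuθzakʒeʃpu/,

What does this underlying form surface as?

[eʒuðzagʒeʃpu]

/θ/ before /z/ (voiced) → [ð]
/k/ before /ʒ/ (voiced) → [g]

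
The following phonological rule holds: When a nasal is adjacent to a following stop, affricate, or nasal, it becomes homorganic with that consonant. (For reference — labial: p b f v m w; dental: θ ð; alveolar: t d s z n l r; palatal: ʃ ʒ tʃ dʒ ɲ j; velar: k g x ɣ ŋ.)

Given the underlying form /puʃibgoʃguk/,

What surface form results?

no segment meets the rule's conditions; no change.

[puʃibgoʃguk]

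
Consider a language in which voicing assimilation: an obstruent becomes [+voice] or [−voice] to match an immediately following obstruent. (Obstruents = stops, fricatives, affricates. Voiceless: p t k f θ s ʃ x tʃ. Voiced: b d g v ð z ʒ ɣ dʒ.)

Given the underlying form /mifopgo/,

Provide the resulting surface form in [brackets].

/p/ before /g/ (voiced) → [b]

[mifobgo]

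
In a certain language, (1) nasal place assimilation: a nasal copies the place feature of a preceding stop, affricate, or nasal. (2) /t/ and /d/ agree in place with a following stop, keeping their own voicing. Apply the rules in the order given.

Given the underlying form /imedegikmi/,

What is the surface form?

Rule 1: /m/ after /k/ (velar) → [ŋ]
After rule 1: imedegikŋi
Rule 2: no segment meets the rule's conditions; no change.

[imedegikŋi]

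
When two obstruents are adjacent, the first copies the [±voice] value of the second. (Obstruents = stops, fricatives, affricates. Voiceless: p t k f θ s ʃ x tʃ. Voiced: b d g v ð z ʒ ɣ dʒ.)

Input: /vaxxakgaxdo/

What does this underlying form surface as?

/k/ before /g/ (voiced) → [g]
/x/ before /d/ (voiced) → [ɣ]

[vaxxaggaɣdo]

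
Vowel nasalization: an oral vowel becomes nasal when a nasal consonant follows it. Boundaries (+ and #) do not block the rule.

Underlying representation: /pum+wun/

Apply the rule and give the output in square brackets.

/u/ before nasal /m/ → [ũ]
/u/ before nasal /n/ → [ũ]

[pũm+wũn]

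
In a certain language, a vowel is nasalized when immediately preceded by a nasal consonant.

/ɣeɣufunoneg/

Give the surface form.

[ɣeɣufunõnẽg]

/o/ after nasal /n/ → [õ]
/e/ after nasal /n/ → [ẽ]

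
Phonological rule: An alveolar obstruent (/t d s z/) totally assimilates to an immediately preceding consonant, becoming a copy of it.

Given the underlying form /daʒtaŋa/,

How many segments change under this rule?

/t/ after /ʒ/ → [ʒ] (total assimilation)
1 segment changes.

1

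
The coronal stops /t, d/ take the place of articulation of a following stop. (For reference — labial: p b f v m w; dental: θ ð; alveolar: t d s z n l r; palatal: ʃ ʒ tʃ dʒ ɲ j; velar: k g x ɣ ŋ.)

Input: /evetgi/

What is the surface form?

/t/ before /g/ (velar) → [k]

[evekgi]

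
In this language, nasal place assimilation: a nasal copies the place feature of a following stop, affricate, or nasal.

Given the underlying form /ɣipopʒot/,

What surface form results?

[ɣipopʒot]

no segment meets the rule's conditions; no change.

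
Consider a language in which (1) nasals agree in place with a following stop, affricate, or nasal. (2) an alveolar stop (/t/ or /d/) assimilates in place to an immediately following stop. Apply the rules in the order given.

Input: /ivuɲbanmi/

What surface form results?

Rule 1: /ɲ/ before /b/ (labial) → [m]
Rule 1: /n/ before /m/ (labial) → [m]
After rule 1: ivumbammi
Rule 2: no segment meets the rule's conditions; no change.

[ivumbammi]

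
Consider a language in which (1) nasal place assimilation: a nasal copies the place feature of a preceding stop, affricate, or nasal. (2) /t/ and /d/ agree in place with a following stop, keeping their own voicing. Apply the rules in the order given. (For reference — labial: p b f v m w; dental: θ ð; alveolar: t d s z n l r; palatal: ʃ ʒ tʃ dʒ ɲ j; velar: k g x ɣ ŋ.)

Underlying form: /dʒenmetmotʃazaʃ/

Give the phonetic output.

[dʒennetnotʃazaʃ]

Rule 1: /m/ after /n/ (alveolar) → [n]
Rule 1: /m/ after /t/ (alveolar) → [n]
After rule 1: dʒennetnotʃazaʃ
Rule 2: no segment meets the rule's conditions; no change.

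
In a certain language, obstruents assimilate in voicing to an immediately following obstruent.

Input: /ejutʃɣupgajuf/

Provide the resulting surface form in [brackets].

[ejudʒɣubgajuf]

/tʃ/ before /ɣ/ (voiced) → [dʒ]
/p/ before /g/ (voiced) → [b]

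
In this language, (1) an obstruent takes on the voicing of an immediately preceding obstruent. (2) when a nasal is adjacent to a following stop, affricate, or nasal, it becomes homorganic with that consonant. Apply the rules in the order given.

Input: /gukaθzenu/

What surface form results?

Rule 1: /z/ after /θ/ (voiceless) → [s]
After rule 1: gukaθsenu
Rule 2: no segment meets the rule's conditions; no change.

[gukaθsenu]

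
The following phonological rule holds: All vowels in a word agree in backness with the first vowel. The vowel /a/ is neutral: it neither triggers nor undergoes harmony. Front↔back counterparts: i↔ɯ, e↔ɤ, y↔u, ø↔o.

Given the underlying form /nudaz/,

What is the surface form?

[nudaz]

no segment meets the rule's conditions; no change.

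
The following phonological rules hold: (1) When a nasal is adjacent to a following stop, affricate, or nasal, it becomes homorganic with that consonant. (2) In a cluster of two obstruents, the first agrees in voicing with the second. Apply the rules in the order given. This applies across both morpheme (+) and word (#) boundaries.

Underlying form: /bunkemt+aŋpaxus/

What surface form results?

[buŋkent+ampaxus]

Rule 1: /n/ before /k/ (velar) → [ŋ]
Rule 1: /m/ before /t/ (alveolar) → [n]
Rule 1: /ŋ/ before /p/ (labial) → [m]
After rule 1: buŋkent+ampaxus
Rule 2: no segment meets the rule's conditions; no change.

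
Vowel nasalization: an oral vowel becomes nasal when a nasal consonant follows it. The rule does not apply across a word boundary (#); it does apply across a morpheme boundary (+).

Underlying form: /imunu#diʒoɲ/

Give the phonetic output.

[ĩmũnu#diʒõɲ]

/i/ before nasal /m/ → [ĩ]
/u/ before nasal /n/ → [ũ]
/o/ before nasal /ɲ/ → [õ]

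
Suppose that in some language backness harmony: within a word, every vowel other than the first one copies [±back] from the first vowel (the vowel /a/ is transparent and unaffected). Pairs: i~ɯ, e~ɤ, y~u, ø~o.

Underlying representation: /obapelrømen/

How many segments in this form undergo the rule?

3

/e/ harmonizes with /o/ ([+back]) → [ɤ]
/ø/ harmonizes with /o/ ([+back]) → [o]
/e/ harmonizes with /o/ ([+back]) → [ɤ]
3 segments change.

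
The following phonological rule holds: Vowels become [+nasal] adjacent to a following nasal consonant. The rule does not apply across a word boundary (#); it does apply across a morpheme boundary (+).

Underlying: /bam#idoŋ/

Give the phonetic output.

[bãm#idõŋ]

/a/ before nasal /m/ → [ã]
/o/ before nasal /ŋ/ → [õ]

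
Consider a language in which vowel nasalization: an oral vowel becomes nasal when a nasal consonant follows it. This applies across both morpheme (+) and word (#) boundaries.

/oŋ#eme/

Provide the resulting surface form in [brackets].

[õŋ#ẽme]

/o/ before nasal /ŋ/ → [õ]
/e/ before nasal /m/ → [ẽ]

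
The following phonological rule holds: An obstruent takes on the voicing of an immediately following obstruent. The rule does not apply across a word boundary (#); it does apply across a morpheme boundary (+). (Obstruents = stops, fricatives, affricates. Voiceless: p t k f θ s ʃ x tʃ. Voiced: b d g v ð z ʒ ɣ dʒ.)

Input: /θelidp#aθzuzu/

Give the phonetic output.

[θelitp#aðzuzu]

/d/ before /p/ (voiceless) → [t]
/θ/ before /z/ (voiced) → [ð]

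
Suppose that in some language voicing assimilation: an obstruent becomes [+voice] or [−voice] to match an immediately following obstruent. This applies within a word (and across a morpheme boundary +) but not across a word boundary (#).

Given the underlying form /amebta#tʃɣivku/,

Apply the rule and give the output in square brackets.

[amepta#dʒɣifku]

/b/ before /t/ (voiceless) → [p]
/tʃ/ before /ɣ/ (voiced) → [dʒ]
/v/ before /k/ (voiceless) → [f]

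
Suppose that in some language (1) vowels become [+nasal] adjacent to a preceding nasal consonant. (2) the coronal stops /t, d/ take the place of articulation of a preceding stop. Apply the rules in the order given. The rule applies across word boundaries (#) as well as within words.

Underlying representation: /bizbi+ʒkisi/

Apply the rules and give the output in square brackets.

Rule 1: no segment meets the rule's conditions; no change.
After rule 1: bizbi+ʒkisi
Rule 2: no segment meets the rule's conditions; no change.

[bizbi+ʒkisi]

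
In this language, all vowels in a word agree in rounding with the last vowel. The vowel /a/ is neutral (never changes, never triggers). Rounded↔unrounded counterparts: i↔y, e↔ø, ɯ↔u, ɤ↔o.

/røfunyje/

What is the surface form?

[refɯnije]

/ø/ harmonizes with /e/ ([-round]) → [e]
/u/ harmonizes with /e/ ([-round]) → [ɯ]
/y/ harmonizes with /e/ ([-round]) → [i]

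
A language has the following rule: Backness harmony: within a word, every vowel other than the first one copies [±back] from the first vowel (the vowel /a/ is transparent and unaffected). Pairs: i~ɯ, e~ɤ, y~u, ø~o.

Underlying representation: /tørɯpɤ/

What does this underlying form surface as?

/ɯ/ harmonizes with /ø/ ([-back]) → [i]
/ɤ/ harmonizes with /ø/ ([-back]) → [e]

[tøripe]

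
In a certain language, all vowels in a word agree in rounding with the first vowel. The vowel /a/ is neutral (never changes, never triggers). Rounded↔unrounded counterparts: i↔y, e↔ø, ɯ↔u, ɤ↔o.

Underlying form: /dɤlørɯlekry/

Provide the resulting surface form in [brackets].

[dɤlerɯlekri]

/ø/ harmonizes with /ɤ/ ([-round]) → [e]
/y/ harmonizes with /ɤ/ ([-round]) → [i]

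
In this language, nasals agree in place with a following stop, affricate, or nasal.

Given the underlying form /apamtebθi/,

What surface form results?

[apantebθi]

/m/ before /t/ (alveolar) → [n]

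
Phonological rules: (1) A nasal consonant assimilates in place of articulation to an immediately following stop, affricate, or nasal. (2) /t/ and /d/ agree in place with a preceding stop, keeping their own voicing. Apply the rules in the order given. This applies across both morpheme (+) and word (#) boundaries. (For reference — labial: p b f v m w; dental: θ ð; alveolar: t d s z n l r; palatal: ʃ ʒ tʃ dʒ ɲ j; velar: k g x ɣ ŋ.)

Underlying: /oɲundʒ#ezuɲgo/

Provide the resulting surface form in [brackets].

Rule 1: /n/ before /dʒ/ (palatal) → [ɲ]
Rule 1: /ɲ/ before /g/ (velar) → [ŋ]
After rule 1: oɲuɲdʒ#ezuŋgo
Rule 2: no segment meets the rule's conditions; no change.

[oɲuɲdʒ#ezuŋgo]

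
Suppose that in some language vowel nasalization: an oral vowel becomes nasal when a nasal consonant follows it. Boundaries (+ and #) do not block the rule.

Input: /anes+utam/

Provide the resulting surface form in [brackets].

/a/ before nasal /n/ → [ã]
/a/ before nasal /m/ → [ã]

[ãnes+utãm]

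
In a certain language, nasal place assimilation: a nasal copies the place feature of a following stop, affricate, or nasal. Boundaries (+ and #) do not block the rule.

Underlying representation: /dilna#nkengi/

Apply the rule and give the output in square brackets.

[dilna#ŋkeŋgi]

/n/ before /k/ (velar) → [ŋ]
/n/ before /g/ (velar) → [ŋ]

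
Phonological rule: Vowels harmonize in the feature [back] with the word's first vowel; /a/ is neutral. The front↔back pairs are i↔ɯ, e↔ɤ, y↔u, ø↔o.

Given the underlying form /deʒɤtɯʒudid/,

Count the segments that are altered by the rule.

/ɤ/ harmonizes with /e/ ([-back]) → [e]
/ɯ/ harmonizes with /e/ ([-back]) → [i]
/u/ harmonizes with /e/ ([-back]) → [y]
3 segments change.

3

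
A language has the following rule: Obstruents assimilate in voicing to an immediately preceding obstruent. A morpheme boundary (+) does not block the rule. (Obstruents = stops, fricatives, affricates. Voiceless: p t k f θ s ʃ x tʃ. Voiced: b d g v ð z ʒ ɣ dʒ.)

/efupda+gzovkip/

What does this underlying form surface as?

/d/ after /p/ (voiceless) → [t]
/k/ after /v/ (voiced) → [g]

[efupta+gzovgip]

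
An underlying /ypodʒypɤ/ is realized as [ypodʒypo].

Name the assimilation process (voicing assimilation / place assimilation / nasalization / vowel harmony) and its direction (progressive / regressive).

vowel harmony, progressive

/ɤ/→[o].
Vowels agree with the first vowel, so the harmony is progressive.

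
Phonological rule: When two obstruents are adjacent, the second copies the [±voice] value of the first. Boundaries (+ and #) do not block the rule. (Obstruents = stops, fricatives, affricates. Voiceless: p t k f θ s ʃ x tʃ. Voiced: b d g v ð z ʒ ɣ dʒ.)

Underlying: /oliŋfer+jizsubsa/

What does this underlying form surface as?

[oliŋfer+jizzubza]

/s/ after /z/ (voiced) → [z]
/s/ after /b/ (voiced) → [z]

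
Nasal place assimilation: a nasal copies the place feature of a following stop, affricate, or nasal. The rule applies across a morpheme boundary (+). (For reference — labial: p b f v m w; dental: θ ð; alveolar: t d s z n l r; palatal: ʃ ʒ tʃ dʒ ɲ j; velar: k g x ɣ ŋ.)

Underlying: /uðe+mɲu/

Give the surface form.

[uðe+ɲɲu]

/m/ before /ɲ/ (palatal) → [ɲ]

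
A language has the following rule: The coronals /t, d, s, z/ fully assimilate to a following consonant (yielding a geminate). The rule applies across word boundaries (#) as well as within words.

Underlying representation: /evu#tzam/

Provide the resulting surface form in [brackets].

[evu#zzam]

/t/ before /z/ → [z] (total assimilation)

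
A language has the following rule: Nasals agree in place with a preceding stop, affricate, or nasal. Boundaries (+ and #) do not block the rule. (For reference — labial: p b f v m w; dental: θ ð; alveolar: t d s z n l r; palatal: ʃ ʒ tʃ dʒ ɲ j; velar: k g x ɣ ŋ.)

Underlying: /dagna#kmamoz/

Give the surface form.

[dagŋa#kŋamoz]

/n/ after /g/ (velar) → [ŋ]
/m/ after /k/ (velar) → [ŋ]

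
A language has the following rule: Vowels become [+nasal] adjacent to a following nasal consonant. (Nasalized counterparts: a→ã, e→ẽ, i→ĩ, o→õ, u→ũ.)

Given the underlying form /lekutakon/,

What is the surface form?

/o/ before nasal /n/ → [õ]

[lekutakõn]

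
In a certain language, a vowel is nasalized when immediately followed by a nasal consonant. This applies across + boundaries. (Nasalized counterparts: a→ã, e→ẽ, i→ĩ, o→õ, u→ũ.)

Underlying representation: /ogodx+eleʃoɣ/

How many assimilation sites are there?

0

No segment meets the rule's conditions.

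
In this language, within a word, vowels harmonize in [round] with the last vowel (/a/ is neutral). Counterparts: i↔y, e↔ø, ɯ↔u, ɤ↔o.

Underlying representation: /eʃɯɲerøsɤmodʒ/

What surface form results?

/e/ harmonizes with /o/ ([+round]) → [ø]
/ɯ/ harmonizes with /o/ ([+round]) → [u]
/e/ harmonizes with /o/ ([+round]) → [ø]
/ɤ/ harmonizes with /o/ ([+round]) → [o]

[øʃuɲørøsomodʒ]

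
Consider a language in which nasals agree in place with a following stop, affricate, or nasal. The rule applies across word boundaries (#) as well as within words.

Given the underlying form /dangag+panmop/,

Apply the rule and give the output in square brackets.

/n/ before /g/ (velar) → [ŋ]
/n/ before /m/ (labial) → [m]

[daŋgag+pammop]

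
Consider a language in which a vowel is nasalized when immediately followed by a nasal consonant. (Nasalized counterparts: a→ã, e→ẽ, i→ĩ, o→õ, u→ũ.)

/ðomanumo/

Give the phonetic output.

[ðõmãnũmo]

/o/ before nasal /m/ → [õ]
/a/ before nasal /n/ → [ã]
/u/ before nasal /m/ → [ũ]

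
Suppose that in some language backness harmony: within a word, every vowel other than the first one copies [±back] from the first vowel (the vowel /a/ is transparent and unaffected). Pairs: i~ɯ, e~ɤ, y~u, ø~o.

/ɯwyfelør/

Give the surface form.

[ɯwufɤlor]

/y/ harmonizes with /ɯ/ ([+back]) → [u]
/e/ harmonizes with /ɯ/ ([+back]) → [ɤ]
/ø/ harmonizes with /ɯ/ ([+back]) → [o]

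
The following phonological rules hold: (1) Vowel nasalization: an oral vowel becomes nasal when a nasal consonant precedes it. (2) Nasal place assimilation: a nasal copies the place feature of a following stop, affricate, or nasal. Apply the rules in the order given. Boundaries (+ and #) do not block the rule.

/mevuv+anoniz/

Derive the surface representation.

Rule 1: /e/ after nasal /m/ → [ẽ]
Rule 1: /o/ after nasal /n/ → [õ]
Rule 1: /i/ after nasal /n/ → [ĩ]
After rule 1: mẽvuv+anõnĩz
Rule 2: no segment meets the rule's conditions; no change.

[mẽvuv+anõnĩz]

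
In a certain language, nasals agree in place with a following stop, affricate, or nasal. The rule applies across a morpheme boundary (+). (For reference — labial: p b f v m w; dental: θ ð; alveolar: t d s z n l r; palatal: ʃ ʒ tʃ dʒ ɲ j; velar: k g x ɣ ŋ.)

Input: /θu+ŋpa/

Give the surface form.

/ŋ/ before /p/ (labial) → [m]

[θu+mpa]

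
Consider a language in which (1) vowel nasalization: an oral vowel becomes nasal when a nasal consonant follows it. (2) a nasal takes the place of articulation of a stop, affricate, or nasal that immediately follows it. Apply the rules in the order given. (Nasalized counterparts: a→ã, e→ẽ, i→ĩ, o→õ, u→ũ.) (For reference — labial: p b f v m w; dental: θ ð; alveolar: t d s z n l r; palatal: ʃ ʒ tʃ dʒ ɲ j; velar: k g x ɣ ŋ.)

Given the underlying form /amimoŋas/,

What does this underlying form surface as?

Rule 1: /a/ before nasal /m/ → [ã]
Rule 1: /i/ before nasal /m/ → [ĩ]
Rule 1: /o/ before nasal /ŋ/ → [õ]
After rule 1: ãmĩmõŋas
Rule 2: no segment meets the rule's conditions; no change.

[ãmĩmõŋas]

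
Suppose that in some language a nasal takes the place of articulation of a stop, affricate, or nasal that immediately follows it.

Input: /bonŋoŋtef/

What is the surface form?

[boŋŋontef]

/n/ before /ŋ/ (velar) → [ŋ]
/ŋ/ before /t/ (alveolar) → [n]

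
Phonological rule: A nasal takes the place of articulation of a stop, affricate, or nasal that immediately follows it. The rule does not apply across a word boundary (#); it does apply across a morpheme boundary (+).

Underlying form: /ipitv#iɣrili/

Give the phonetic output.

[ipitv#iɣrili]

no segment meets the rule's conditions; no change.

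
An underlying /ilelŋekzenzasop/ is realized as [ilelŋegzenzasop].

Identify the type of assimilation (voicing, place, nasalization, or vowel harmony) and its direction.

/k/→[g].
Each target copies a feature from the following segment, so the direction is regressive.

voicing assimilation, regressive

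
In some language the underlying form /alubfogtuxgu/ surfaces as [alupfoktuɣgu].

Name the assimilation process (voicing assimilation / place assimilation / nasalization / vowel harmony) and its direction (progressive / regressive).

voicing assimilation, regressive

/b/→[p] /g/→[k] /x/→[ɣ].
Each target copies a feature from the following segment, so the direction is regressive.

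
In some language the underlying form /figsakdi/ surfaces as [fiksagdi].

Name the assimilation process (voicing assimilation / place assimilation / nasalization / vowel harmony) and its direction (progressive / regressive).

voicing assimilation, regressive

/g/→[k] /k/→[g].
Each target copies a feature from the following segment, so the direction is regressive.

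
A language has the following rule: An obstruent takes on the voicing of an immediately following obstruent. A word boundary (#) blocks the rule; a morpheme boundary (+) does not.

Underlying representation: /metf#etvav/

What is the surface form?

[metf#edvav]

/t/ before /v/ (voiced) → [d]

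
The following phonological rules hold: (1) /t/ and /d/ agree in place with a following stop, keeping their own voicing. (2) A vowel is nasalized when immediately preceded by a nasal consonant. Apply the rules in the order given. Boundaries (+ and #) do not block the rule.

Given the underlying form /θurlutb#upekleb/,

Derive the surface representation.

[θurlupb#upekleb]

Rule 1: /t/ before /b/ (labial) → [p]
After rule 1: θurlupb#upekleb
Rule 2: no segment meets the rule's conditions; no change.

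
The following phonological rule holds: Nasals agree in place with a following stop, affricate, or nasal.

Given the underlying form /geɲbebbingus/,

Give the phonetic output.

[gembebbiŋgus]

/ɲ/ before /b/ (labial) → [m]
/n/ before /g/ (velar) → [ŋ]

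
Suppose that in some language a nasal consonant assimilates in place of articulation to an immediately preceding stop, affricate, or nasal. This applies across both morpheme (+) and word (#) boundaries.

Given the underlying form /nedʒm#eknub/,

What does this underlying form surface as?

/m/ after /dʒ/ (palatal) → [ɲ]
/n/ after /k/ (velar) → [ŋ]

[nedʒɲ#ekŋub]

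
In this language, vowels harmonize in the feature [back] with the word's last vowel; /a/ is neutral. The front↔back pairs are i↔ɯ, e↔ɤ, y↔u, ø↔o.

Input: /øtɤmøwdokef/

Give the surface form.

[øtemøwdøkef]

/ɤ/ harmonizes with /e/ ([-back]) → [e]
/o/ harmonizes with /e/ ([-back]) → [ø]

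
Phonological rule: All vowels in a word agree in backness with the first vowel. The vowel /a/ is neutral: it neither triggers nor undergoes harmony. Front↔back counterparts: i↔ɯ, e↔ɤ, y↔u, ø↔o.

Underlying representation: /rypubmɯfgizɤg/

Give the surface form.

[rypybmifgizeg]

/u/ harmonizes with /y/ ([-back]) → [y]
/ɯ/ harmonizes with /y/ ([-back]) → [i]
/ɤ/ harmonizes with /y/ ([-back]) → [e]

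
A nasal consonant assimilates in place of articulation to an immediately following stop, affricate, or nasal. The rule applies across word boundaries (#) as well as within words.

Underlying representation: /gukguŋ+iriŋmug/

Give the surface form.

/ŋ/ before /m/ (labial) → [m]

[gukguŋ+irimmug]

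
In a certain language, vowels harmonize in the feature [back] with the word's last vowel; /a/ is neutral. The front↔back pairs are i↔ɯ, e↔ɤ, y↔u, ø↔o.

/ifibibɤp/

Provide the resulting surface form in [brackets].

/i/ harmonizes with /ɤ/ ([+back]) → [ɯ]
/i/ harmonizes with /ɤ/ ([+back]) → [ɯ]
/i/ harmonizes with /ɤ/ ([+back]) → [ɯ]

[ɯfɯbɯbɤp]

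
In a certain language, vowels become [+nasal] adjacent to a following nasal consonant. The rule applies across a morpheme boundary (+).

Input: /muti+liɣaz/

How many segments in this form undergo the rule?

No segment meets the rule's conditions.

0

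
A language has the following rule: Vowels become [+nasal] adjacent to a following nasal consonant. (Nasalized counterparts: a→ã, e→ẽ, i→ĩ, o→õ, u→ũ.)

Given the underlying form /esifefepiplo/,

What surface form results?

[esifefepiplo]

no segment meets the rule's conditions; no change.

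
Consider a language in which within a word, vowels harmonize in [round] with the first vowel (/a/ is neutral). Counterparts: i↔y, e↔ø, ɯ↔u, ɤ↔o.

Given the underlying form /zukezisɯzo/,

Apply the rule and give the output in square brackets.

/e/ harmonizes with /u/ ([+round]) → [ø]
/i/ harmonizes with /u/ ([+round]) → [y]
/ɯ/ harmonizes with /u/ ([+round]) → [u]

[zukøzysuzo]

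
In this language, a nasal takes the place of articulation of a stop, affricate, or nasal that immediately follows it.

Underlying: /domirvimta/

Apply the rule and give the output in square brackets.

/m/ before /t/ (alveolar) → [n]

[domirvinta]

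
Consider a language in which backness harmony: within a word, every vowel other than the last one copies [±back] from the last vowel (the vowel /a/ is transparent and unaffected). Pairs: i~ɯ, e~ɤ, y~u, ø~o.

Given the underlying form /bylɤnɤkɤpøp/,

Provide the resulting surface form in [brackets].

[bylenekepøp]

/ɤ/ harmonizes with /ø/ ([-back]) → [e]
/ɤ/ harmonizes with /ø/ ([-back]) → [e]
/ɤ/ harmonizes with /ø/ ([-back]) → [e]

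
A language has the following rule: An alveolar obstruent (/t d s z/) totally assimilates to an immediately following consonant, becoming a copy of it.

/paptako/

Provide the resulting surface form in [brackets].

no segment meets the rule's conditions; no change.

[paptako]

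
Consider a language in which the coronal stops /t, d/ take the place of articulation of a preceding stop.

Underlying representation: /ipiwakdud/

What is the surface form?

[ipiwakgud]

/d/ after /k/ (velar) → [g]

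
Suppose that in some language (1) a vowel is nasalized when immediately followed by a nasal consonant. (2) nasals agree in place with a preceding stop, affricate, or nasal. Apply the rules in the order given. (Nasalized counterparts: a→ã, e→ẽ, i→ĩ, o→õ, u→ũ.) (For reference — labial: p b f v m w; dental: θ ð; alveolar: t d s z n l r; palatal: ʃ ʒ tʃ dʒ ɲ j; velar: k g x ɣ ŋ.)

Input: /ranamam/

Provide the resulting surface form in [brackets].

[rãnãmãm]

Rule 1: /a/ before nasal /n/ → [ã]
Rule 1: /a/ before nasal /m/ → [ã]
Rule 1: /a/ before nasal /m/ → [ã]
After rule 1: rãnãmãm
Rule 2: no segment meets the rule's conditions; no change.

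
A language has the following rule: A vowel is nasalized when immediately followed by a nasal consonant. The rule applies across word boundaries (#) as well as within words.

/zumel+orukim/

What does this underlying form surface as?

[zũmel+orukĩm]

/u/ before nasal /m/ → [ũ]
/i/ before nasal /m/ → [ĩ]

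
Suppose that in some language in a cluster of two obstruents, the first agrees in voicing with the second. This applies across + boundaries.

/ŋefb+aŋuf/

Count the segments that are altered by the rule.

/f/ before /b/ (voiced) → [v]
1 segment changes.

1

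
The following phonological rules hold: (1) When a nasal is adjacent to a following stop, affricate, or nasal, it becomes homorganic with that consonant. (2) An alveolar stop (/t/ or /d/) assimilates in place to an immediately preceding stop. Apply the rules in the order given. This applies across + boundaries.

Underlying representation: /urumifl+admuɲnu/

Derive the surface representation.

Rule 1: /ɲ/ before /n/ (alveolar) → [n]
After rule 1: urumifl+admunnu
Rule 2: no segment meets the rule's conditions; no change.

[urumifl+admunnu]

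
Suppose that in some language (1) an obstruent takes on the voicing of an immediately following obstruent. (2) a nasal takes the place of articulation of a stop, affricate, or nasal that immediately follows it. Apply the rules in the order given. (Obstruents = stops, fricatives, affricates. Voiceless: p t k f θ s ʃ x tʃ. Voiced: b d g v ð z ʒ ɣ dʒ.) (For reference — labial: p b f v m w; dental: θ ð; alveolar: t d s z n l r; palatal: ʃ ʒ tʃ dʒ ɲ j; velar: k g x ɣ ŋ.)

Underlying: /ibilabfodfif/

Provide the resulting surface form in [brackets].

[ibilapfotfif]

Rule 1: /b/ before /f/ (voiceless) → [p]
Rule 1: /d/ before /f/ (voiceless) → [t]
After rule 1: ibilapfotfif
Rule 2: no segment meets the rule's conditions; no change.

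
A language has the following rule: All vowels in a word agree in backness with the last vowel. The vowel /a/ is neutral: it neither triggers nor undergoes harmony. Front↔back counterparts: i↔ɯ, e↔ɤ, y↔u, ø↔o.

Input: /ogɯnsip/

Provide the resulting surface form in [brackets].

/o/ harmonizes with /i/ ([-back]) → [ø]
/ɯ/ harmonizes with /i/ ([-back]) → [i]

[øginsip]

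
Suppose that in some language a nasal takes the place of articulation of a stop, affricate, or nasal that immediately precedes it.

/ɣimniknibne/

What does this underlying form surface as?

/n/ after /m/ (labial) → [m]
/n/ after /k/ (velar) → [ŋ]
/n/ after /b/ (labial) → [m]

[ɣimmikŋibme]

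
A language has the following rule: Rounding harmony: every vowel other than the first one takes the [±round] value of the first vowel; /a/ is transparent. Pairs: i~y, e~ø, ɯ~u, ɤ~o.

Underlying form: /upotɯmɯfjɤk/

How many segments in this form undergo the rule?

3

/ɯ/ harmonizes with /u/ ([+round]) → [u]
/ɯ/ harmonizes with /u/ ([+round]) → [u]
/ɤ/ harmonizes with /u/ ([+round]) → [o]
3 segments change.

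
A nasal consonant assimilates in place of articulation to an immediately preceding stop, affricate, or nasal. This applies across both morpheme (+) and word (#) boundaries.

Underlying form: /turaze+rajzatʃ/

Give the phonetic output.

no segment meets the rule's conditions; no change.

[turaze+rajzatʃ]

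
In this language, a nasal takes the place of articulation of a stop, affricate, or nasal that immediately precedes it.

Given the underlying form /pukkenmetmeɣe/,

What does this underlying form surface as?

/m/ after /n/ (alveolar) → [n]
/m/ after /t/ (alveolar) → [n]

[pukkennetneɣe]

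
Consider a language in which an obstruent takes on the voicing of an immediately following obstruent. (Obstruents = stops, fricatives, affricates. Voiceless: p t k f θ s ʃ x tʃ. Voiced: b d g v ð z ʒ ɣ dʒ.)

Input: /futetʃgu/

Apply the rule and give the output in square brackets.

[futedʒgu]

/tʃ/ before /g/ (voiced) → [dʒ]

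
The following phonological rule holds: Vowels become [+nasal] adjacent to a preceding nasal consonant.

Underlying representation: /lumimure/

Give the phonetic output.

/i/ after nasal /m/ → [ĩ]
/u/ after nasal /m/ → [ũ]

[lumĩmũre]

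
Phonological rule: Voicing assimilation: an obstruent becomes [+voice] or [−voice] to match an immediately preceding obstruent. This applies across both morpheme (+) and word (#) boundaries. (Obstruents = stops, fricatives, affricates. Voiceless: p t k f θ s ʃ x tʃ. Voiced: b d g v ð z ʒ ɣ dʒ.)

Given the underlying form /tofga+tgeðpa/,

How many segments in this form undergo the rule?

3

/g/ after /f/ (voiceless) → [k]
/g/ after /t/ (voiceless) → [k]
/p/ after /ð/ (voiced) → [b]
3 segments change.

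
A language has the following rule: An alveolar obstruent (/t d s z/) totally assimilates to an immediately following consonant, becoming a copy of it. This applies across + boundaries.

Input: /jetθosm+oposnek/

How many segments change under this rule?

3

/t/ before /θ/ → [θ] (total assimilation)
/s/ before /m/ → [m] (total assimilation)
/s/ before /n/ → [n] (total assimilation)
3 segments change.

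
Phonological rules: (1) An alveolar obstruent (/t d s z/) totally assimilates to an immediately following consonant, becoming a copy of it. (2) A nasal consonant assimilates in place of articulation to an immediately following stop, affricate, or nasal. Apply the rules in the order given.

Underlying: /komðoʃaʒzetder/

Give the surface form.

Rule 1: /t/ before /d/ → [d] (total assimilation)
After rule 1: komðoʃaʒzedder
Rule 2: no segment meets the rule's conditions; no change.

[komðoʃaʒzedder]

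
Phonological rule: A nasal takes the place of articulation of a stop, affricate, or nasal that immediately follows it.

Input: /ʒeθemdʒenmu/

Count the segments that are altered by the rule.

2

/m/ before /dʒ/ (palatal) → [ɲ]
/n/ before /m/ (labial) → [m]
2 segments change.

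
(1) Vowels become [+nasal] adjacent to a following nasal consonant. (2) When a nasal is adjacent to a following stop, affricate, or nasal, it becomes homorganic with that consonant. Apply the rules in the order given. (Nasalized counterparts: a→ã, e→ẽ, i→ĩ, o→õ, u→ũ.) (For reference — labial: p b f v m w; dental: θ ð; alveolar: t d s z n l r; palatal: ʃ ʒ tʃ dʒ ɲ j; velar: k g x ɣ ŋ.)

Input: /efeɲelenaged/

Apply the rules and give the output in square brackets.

Rule 1: /e/ before nasal /ɲ/ → [ẽ]
Rule 1: /e/ before nasal /n/ → [ẽ]
After rule 1: efẽɲelẽnaged
Rule 2: no segment meets the rule's conditions; no change.

[efẽɲelẽnaged]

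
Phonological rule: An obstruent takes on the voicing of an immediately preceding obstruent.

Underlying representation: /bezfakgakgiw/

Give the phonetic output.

/f/ after /z/ (voiced) → [v]
/g/ after /k/ (voiceless) → [k]
/g/ after /k/ (voiceless) → [k]

[bezvakkakkiw]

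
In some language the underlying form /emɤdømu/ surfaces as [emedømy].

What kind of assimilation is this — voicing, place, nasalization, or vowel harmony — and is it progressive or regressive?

/ɤ/→[e] /u/→[y].
Vowels agree with the first vowel, so the harmony is progressive.

vowel harmony, progressive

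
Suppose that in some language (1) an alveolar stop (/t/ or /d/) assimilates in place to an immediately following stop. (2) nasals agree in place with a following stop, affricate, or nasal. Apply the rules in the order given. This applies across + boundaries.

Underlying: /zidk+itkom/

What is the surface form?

[zigk+ikkom]

Rule 1: /d/ before /k/ (velar) → [g]
Rule 1: /t/ before /k/ (velar) → [k]
After rule 1: zigk+ikkom
Rule 2: no segment meets the rule's conditions; no change.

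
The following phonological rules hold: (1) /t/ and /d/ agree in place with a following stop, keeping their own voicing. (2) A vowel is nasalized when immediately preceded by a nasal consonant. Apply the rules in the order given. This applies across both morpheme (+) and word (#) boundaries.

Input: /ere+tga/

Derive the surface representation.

Rule 1: /t/ before /g/ (velar) → [k]
After rule 1: ere+kga
Rule 2: no segment meets the rule's conditions; no change.

[ere+kga]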